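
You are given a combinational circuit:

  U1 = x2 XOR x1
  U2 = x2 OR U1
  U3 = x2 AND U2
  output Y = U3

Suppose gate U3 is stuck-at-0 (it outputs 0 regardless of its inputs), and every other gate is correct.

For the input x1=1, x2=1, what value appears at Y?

Propagate with U3 forced: U1=0, U2=1, U3=0 [stuck-at-0].
So Y = 0. (Without the fault it would be 1.)

0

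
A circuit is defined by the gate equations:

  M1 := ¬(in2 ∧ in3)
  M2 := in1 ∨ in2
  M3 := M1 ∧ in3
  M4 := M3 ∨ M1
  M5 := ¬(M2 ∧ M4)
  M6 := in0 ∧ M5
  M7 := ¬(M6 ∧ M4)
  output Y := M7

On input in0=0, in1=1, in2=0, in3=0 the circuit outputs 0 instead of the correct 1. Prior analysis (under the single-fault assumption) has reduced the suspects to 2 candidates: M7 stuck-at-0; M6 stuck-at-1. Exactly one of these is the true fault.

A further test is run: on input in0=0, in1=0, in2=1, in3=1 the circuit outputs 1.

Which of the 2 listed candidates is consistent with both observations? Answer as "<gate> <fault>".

M6 stuck-at-1

Evaluate each candidate on input in0=0, in1=0, in2=1, in3=1:
  M7 stuck-at-0: M1=0, M2=1, M3=0, M4=0, M5=1, M6=0, M7=0 [stuck-at-0] → 0 — eliminated
  M6 stuck-at-1: M1=0, M2=1, M3=0, M4=0, M5=1, M6=1 [stuck-at-1], M7=1 → 1 — matches
Only M6 stuck-at-1 reproduces the observed 1.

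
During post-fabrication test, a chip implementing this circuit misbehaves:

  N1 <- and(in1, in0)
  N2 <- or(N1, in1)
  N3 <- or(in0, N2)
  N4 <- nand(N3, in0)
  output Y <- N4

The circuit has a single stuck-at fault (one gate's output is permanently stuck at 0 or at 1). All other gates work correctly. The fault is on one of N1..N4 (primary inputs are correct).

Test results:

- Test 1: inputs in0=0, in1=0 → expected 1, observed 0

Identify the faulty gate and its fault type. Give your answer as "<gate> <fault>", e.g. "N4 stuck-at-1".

N4 stuck-at-0

Fault-free values for test 1 (in0=0, in1=0): N1=0, N2=0, N3=0, N4=1, giving Y=1. Observed 0.
Test 1: faults giving observed 0 are {N4 stuck-at-0}.
Only N4 stuck-at-0 is consistent with every test.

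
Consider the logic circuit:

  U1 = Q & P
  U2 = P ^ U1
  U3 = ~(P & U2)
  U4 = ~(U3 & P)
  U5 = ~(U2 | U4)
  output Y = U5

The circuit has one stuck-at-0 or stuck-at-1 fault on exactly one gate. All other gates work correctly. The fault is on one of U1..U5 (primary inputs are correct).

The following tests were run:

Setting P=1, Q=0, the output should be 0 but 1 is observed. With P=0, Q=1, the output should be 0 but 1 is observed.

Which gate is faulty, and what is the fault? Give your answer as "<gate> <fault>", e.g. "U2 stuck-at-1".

U5 stuck-at-1

Fault-free values for test 1 (P=1, Q=0): U1=0, U2=1, U3=0, U4=1, U5=0, giving Y=0. Observed 1.
Test 1: faults giving observed 1 are {U1 stuck-at-1, U2 stuck-at-0, U5 stuck-at-1}.
Test 2 (P=0, Q=1): fault-free U1=0, U2=0, U3=1, U4=1, U5=0 → 0; observed 1. Eliminates U1 stuck-at-1, U2 stuck-at-0.
Only U5 stuck-at-1 is consistent with every test.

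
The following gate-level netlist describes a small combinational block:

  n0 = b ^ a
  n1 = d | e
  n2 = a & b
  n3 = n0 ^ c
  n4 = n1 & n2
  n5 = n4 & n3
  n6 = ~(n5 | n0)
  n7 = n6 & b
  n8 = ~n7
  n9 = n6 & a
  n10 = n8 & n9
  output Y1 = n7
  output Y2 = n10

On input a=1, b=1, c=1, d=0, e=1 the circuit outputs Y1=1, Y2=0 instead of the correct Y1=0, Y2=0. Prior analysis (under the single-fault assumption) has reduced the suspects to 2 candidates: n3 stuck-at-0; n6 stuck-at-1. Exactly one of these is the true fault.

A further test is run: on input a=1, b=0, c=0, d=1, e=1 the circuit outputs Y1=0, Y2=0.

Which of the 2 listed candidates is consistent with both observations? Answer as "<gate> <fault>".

Evaluate each candidate on input a=1, b=0, c=0, d=1, e=1:
  n3 stuck-at-0: n0=1, n1=1, n2=0, n3=0 [stuck-at-0], n4=0, n5=0, n6=0, n7=0, n8=1, n9=0, n10=0 → Y1=0, Y2=0 — matches
  n6 stuck-at-1: n0=1, n1=1, n2=0, n3=1, n4=0, n5=0, n6=1 [stuck-at-1], n7=0, n8=1, n9=1, n10=1 → Y1=0, Y2=1 — eliminated
Only n3 stuck-at-0 reproduces the observed Y1=0, Y2=0.

n3 stuck-at-0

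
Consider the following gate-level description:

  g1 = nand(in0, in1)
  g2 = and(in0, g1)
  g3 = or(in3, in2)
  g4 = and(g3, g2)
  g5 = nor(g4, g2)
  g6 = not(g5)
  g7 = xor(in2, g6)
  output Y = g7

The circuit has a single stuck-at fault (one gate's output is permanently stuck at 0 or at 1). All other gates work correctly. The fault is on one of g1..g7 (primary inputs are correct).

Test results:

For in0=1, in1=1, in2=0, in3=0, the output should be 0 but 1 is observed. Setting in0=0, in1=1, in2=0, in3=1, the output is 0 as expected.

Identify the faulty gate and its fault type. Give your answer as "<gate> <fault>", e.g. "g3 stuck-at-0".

g1 stuck-at-1

Fault-free values for test 1 (in0=1, in1=1, in2=0, in3=0): g1=0, g2=0, g3=0, g4=0, g5=1, g6=0, g7=0, giving Y=0. Observed 1.
Test 1: faults giving observed 1 are {g1 stuck-at-1, g2 stuck-at-1, g4 stuck-at-1, g5 stuck-at-0, g6 stuck-at-1, g7 stuck-at-1}.
Test 2 (in0=0, in1=1, in2=0, in3=1): fault-free g1=1, g2=0, g3=1, g4=0, g5=1, g6=0, g7=0 → 0; observed 0. Eliminates g2 stuck-at-1, g4 stuck-at-1, g5 stuck-at-0, g6 stuck-at-1, g7 stuck-at-1.
Only g1 stuck-at-1 is consistent with every test.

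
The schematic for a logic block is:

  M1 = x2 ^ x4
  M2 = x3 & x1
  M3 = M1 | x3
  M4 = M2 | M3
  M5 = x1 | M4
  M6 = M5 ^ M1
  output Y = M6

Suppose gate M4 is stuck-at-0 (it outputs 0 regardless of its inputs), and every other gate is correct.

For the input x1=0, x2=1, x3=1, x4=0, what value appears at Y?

1

Propagate with M4 forced: M1=1, M2=0, M3=1, M4=0 [stuck-at-0], M5=0, M6=1.
So Y = 1. (Without the fault it would be 0.)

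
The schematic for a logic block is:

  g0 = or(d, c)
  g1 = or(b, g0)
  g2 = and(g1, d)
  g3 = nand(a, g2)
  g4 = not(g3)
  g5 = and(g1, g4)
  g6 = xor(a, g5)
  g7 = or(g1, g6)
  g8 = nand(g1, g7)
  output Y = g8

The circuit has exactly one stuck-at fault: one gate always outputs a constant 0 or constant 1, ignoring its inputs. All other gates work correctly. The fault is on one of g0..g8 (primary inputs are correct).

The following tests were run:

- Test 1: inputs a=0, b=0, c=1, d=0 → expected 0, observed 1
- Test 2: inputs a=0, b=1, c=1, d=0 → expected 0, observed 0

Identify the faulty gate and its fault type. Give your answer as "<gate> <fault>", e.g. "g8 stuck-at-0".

Fault-free values for test 1 (a=0, b=0, c=1, d=0): g0=1, g1=1, g2=0, g3=1, g4=0, g5=0, g6=0, g7=1, g8=0, giving Y=0. Observed 1.
Test 1: faults giving observed 1 are {g0 stuck-at-0, g1 stuck-at-0, g7 stuck-at-0, g8 stuck-at-1}.
Test 2 (a=0, b=1, c=1, d=0): fault-free g0=1, g1=1, g2=0, g3=1, g4=0, g5=0, g6=0, g7=1, g8=0 → 0; observed 0. Eliminates g1 stuck-at-0, g7 stuck-at-0, g8 stuck-at-1.
Only g0 stuck-at-0 is consistent with every test.

g0 stuck-at-0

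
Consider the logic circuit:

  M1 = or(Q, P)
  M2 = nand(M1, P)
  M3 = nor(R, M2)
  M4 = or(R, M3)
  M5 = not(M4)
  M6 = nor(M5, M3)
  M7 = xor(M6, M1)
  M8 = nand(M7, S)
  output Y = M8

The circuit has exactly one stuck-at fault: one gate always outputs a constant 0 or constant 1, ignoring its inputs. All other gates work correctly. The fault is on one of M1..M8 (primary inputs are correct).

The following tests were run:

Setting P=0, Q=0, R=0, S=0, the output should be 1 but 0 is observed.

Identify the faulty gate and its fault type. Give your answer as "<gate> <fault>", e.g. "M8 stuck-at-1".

Fault-free values for test 1 (P=0, Q=0, R=0, S=0): M1=0, M2=1, M3=0, M4=0, M5=1, M6=0, M7=0, M8=1, giving Y=1. Observed 0.
Test 1: faults giving observed 0 are {M8 stuck-at-0}.
Only M8 stuck-at-0 is consistent with every test.

M8 stuck-at-0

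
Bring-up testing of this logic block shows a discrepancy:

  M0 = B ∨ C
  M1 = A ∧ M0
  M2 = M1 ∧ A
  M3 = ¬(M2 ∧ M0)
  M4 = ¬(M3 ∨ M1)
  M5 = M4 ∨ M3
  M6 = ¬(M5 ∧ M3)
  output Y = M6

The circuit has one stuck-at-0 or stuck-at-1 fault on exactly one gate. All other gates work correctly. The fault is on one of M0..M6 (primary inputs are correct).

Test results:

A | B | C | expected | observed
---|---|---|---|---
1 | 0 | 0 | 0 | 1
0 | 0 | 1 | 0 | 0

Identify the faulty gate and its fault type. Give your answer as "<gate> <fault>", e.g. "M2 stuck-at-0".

Fault-free values for test 1 (A=1, B=0, C=0): M0=0, M1=0, M2=0, M3=1, M4=0, M5=1, M6=0, giving Y=0. Observed 1.
Test 1: faults giving observed 1 are {M0 stuck-at-1, M3 stuck-at-0, M5 stuck-at-0, M6 stuck-at-1}.
Test 2 (A=0, B=0, C=1): fault-free M0=1, M1=0, M2=0, M3=1, M4=0, M5=1, M6=0 → 0; observed 0. Eliminates M3 stuck-at-0, M5 stuck-at-0, M6 stuck-at-1.
Only M0 stuck-at-1 is consistent with every test.

M0 stuck-at-1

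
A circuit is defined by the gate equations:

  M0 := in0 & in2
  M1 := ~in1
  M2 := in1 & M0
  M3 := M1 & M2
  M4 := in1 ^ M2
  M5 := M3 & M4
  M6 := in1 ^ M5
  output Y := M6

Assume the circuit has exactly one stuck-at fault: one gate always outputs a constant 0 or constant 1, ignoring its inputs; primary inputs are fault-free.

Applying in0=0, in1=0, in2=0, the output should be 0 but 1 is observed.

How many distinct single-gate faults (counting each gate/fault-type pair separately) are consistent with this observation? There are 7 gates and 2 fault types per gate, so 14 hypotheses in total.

Fault-free: M0=0, M1=1, M2=0, M3=0, M4=0, M5=0, M6=0 → 0. Observed 1.
  M0 stuck-at-0: output 0 ✗
  M0 stuck-at-1: output 0 ✗
  M1 stuck-at-0: output 0 ✗
  M1 stuck-at-1: output 0 ✗
  M2 stuck-at-0: output 0 ✗
  M2 stuck-at-1: output 1 ✓
  M3 stuck-at-0: output 0 ✗
  M3 stuck-at-1: output 0 ✗
  M4 stuck-at-0: output 0 ✗
  M4 stuck-at-1: output 0 ✗
  M5 stuck-at-0: output 0 ✗
  M5 stuck-at-1: output 1 ✓
  M6 stuck-at-0: output 0 ✗
  M6 stuck-at-1: output 1 ✓
Consistent faults: {M2 stuck-at-1, M5 stuck-at-1, M6 stuck-at-1} — 3 in all.

3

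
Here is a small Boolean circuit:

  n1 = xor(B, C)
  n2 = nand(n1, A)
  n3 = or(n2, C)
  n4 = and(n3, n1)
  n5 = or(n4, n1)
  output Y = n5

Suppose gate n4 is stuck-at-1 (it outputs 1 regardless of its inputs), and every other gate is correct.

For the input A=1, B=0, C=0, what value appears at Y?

1

Propagate with n4 forced: n1=0, n2=1, n3=1, n4=1 [stuck-at-1], n5=1.
So Y = 1. (Without the fault it would be 0.)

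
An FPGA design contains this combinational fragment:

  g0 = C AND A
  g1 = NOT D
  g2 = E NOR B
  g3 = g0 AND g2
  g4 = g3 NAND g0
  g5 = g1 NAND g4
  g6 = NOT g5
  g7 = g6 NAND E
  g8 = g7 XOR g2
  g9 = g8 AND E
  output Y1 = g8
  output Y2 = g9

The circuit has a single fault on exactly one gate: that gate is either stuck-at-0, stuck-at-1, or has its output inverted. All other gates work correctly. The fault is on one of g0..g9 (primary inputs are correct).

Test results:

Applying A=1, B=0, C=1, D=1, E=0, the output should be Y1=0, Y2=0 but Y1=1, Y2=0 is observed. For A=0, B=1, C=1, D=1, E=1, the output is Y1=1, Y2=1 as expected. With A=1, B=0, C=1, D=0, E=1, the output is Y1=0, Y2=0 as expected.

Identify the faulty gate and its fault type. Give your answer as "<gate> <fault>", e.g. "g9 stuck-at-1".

g2 stuck-at-0

Fault-free values for test 1 (A=1, B=0, C=1, D=1, E=0): g0=1, g1=0, g2=1, g3=1, g4=0, g5=1, g6=0, g7=1, g8=0, g9=0, giving Y1=0, Y2=0. Observed Y1=1, Y2=0.
Test 1: faults giving observed Y1=1, Y2=0 are {g2 stuck-at-0, g2 inverted output, g7 stuck-at-0, g7 inverted output, g8 stuck-at-1, g8 inverted output}.
Test 2 (A=0, B=1, C=1, D=1, E=1): fault-free g0=0, g1=0, g2=0, g3=0, g4=1, g5=1, g6=0, g7=1, g8=1, g9=1 → Y1=1, Y2=1; observed Y1=1, Y2=1. Eliminates g2 inverted output, g7 stuck-at-0, g7 inverted output, g8 inverted output.
Test 3 (A=1, B=0, C=1, D=0, E=1): fault-free g0=1, g1=1, g2=0, g3=0, g4=1, g5=0, g6=1, g7=0, g8=0, g9=0 → Y1=0, Y2=0; observed Y1=0, Y2=0. Eliminates g8 stuck-at-1.
Only g2 stuck-at-0 is consistent with every test.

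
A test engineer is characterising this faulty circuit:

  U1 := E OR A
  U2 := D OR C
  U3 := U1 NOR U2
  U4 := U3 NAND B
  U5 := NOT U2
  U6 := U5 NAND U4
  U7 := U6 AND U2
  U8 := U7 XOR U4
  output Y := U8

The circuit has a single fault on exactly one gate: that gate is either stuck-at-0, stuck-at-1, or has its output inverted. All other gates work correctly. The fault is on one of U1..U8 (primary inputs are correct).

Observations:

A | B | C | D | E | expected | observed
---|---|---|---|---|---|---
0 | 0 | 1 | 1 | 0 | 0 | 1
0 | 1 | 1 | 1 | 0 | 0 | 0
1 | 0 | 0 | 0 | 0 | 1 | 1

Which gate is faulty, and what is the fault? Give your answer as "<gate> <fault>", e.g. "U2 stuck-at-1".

Fault-free values for test 1 (A=0, B=0, C=1, D=1, E=0): U1=0, U2=1, U3=0, U4=1, U5=0, U6=1, U7=1, U8=0, giving Y=0. Observed 1.
Test 1: faults giving observed 1 are {U2 stuck-at-0, U2 inverted output, U4 stuck-at-0, U4 inverted output, U5 stuck-at-1, U5 inverted output, U6 stuck-at-0, U6 inverted output, U7 stuck-at-0, U7 inverted output, U8 stuck-at-1, U8 inverted output}.
Test 2 (A=0, B=1, C=1, D=1, E=0): fault-free U1=0, U2=1, U3=0, U4=1, U5=0, U6=1, U7=1, U8=0 → 0; observed 0. Eliminates U4 stuck-at-0, U4 inverted output, U5 stuck-at-1, U5 inverted output, U6 stuck-at-0, U6 inverted output, U7 stuck-at-0, U7 inverted output, U8 stuck-at-1, U8 inverted output.
Test 3 (A=1, B=0, C=0, D=0, E=0): fault-free U1=1, U2=0, U3=0, U4=1, U5=1, U6=0, U7=0, U8=1 → 1; observed 1. Eliminates U2 inverted output.
Only U2 stuck-at-0 is consistent with every test.

U2 stuck-at-0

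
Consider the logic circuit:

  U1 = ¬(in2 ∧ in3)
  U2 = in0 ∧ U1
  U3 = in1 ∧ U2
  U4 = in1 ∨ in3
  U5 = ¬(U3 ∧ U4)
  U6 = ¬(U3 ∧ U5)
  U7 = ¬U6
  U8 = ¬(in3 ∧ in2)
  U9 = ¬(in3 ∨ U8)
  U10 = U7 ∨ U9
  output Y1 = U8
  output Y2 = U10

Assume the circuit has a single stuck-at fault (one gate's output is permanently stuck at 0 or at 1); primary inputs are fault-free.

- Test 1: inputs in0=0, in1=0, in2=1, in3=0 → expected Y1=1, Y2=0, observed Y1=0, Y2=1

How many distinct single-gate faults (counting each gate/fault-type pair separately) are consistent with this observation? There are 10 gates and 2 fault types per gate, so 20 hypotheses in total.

1

Fault-free: U1=1, U2=0, U3=0, U4=0, U5=1, U6=1, U7=0, U8=1, U9=0, U10=0 → Y1=1, Y2=0. Observed Y1=0, Y2=1.
  U1: none of the 2 fault types match ✗
  U2: none of the 2 fault types match ✗
  U3: none of the 2 fault types match ✗
  U4: none of the 2 fault types match ✗
  U5: none of the 2 fault types match ✗
  U6: none of the 2 fault types match ✗
  U7: none of the 2 fault types match ✗
  U8: stuck-at-0 ✓; others ✗
  U9: none of the 2 fault types match ✗
  U10: none of the 2 fault types match ✗
Consistent faults: {U8 stuck-at-0} — 1 in all.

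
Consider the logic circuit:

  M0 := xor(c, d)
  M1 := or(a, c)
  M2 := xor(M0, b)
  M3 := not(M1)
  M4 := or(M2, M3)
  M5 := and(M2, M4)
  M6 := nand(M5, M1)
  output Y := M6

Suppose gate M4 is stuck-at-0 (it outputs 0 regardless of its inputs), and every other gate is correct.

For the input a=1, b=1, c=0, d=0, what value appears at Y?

Propagate with M4 forced: M0=0, M1=1, M2=1, M3=0, M4=0 [stuck-at-0], M5=0, M6=1.
So Y = 1. (Without the fault it would be 0.)

1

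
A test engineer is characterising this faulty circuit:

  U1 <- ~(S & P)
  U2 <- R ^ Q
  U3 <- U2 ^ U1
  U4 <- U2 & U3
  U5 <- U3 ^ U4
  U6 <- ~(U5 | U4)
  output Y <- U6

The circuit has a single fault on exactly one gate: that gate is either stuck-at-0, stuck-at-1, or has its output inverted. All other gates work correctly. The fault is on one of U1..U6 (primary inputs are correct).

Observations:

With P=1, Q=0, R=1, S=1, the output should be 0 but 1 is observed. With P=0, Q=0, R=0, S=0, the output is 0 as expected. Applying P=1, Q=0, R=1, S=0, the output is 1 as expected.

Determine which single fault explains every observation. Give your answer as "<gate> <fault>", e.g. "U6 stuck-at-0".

Fault-free values for test 1 (P=1, Q=0, R=1, S=1): U1=0, U2=1, U3=1, U4=1, U5=0, U6=0, giving Y=0. Observed 1.
Test 1: faults giving observed 1 are {U1 stuck-at-1, U1 inverted output, U2 stuck-at-0, U2 inverted output, U3 stuck-at-0, U3 inverted output, U6 stuck-at-1, U6 inverted output}.
Test 2 (P=0, Q=0, R=0, S=0): fault-free U1=1, U2=0, U3=1, U4=0, U5=1, U6=0 → 0; observed 0. Eliminates U1 inverted output, U2 inverted output, U3 stuck-at-0, U3 inverted output, U6 stuck-at-1, U6 inverted output.
Test 3 (P=1, Q=0, R=1, S=0): fault-free U1=1, U2=1, U3=0, U4=0, U5=0, U6=1 → 1; observed 1. Eliminates U2 stuck-at-0.
Only U1 stuck-at-1 is consistent with every test.

U1 stuck-at-1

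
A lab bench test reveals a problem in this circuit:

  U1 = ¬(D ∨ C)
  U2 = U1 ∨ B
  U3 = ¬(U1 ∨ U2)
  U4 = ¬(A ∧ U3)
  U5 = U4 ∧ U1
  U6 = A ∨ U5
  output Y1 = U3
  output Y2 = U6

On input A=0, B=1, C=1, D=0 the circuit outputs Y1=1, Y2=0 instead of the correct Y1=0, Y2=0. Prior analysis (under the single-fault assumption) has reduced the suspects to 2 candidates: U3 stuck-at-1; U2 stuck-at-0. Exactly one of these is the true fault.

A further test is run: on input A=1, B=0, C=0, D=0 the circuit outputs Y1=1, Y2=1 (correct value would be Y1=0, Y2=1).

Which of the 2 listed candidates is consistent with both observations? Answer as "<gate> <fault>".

U3 stuck-at-1

Evaluate each candidate on input A=1, B=0, C=0, D=0:
  U3 stuck-at-1: U1=1, U2=1, U3=1 [stuck-at-1], U4=0, U5=0, U6=1 → Y1=1, Y2=1 — matches
  U2 stuck-at-0: U1=1, U2=0 [stuck-at-0], U3=0, U4=1, U5=1, U6=1 → Y1=0, Y2=1 — eliminated
Only U3 stuck-at-1 reproduces the observed Y1=1, Y2=1.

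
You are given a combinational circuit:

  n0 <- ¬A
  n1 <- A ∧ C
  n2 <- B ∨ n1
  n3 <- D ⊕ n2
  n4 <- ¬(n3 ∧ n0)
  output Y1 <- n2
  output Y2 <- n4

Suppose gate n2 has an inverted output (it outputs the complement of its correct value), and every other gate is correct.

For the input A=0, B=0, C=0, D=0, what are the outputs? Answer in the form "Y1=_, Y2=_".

Propagate with n2 forced: n0=1, n1=0, n2=1 [inverted output], n3=1, n4=0.
So the outputs are Y1=1, Y2=0. (Without the fault they would be Y1=0, Y2=1.)

Y1=1, Y2=0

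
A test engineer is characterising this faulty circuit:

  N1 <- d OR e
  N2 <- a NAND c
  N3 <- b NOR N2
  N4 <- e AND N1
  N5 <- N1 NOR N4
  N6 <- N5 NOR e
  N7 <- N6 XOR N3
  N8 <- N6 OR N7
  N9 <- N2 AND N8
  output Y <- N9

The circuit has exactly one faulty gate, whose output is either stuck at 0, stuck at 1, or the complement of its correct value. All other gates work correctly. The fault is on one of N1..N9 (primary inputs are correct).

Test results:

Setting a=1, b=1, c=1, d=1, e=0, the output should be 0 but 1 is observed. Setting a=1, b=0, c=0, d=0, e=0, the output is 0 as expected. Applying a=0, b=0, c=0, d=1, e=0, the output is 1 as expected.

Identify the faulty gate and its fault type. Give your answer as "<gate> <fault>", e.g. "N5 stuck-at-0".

Fault-free values for test 1 (a=1, b=1, c=1, d=1, e=0): N1=1, N2=0, N3=0, N4=0, N5=0, N6=1, N7=1, N8=1, N9=0, giving Y=0. Observed 1.
Test 1: faults giving observed 1 are {N2 stuck-at-1, N2 inverted output, N9 stuck-at-1, N9 inverted output}.
Test 2 (a=1, b=0, c=0, d=0, e=0): fault-free N1=0, N2=1, N3=0, N4=0, N5=1, N6=0, N7=0, N8=0, N9=0 → 0; observed 0. Eliminates N9 stuck-at-1, N9 inverted output.
Test 3 (a=0, b=0, c=0, d=1, e=0): fault-free N1=1, N2=1, N3=0, N4=0, N5=0, N6=1, N7=1, N8=1, N9=1 → 1; observed 1. Eliminates N2 inverted output.
Only N2 stuck-at-1 is consistent with every test.

N2 stuck-at-1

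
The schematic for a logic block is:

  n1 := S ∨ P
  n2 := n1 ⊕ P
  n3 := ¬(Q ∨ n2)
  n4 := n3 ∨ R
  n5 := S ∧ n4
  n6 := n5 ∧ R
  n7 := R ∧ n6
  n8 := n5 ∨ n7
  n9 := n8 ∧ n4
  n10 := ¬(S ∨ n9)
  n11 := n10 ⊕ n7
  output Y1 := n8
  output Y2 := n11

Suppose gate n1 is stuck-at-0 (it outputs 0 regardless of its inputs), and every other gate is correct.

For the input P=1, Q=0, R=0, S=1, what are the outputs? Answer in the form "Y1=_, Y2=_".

Y1=0, Y2=0

Propagate with n1 forced: n1=0 [stuck-at-0], n2=1, n3=0, n4=0, n5=0, n6=0, n7=0, n8=0, n9=0, n10=0, n11=0.
So the outputs are Y1=0, Y2=0. (Without the fault they would be Y1=1, Y2=0.)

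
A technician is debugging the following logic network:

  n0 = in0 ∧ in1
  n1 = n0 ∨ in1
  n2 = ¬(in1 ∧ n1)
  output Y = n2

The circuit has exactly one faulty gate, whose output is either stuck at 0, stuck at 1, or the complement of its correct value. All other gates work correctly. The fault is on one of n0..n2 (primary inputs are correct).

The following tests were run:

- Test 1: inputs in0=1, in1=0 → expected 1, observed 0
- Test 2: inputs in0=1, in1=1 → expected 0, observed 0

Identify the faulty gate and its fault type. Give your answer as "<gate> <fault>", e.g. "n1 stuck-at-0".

Fault-free values for test 1 (in0=1, in1=0): n0=0, n1=0, n2=1, giving Y=1. Observed 0.
Test 1: faults giving observed 0 are {n2 stuck-at-0, n2 inverted output}.
Test 2 (in0=1, in1=1): fault-free n0=1, n1=1, n2=0 → 0; observed 0. Eliminates n2 inverted output.
Only n2 stuck-at-0 is consistent with every test.

n2 stuck-at-0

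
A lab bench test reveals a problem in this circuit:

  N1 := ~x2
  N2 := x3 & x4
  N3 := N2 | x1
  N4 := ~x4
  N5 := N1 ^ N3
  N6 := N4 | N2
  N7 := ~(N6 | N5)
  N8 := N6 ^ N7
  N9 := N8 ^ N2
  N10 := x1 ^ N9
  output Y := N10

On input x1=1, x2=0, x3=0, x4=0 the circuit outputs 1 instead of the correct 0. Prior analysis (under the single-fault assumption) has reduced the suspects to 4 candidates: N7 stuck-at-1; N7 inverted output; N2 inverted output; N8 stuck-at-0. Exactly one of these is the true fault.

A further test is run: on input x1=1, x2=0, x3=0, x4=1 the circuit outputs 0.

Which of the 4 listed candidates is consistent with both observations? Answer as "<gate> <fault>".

Evaluate each candidate on input x1=1, x2=0, x3=0, x4=1:
  N7 stuck-at-1: N1=1, N2=0, N3=1, N4=0, N5=0, N6=0, N7=1 [stuck-at-1], N8=1, N9=1, N10=0 → 0 — matches
  N7 inverted output: N1=1, N2=0, N3=1, N4=0, N5=0, N6=0, N7=0 [inverted output], N8=0, N9=0, N10=1 → 1 — eliminated
  N2 inverted output: N1=1, N2=1 [inverted output], N3=1, N4=0, N5=0, N6=1, N7=0, N8=1, N9=0, N10=1 → 1 — eliminated
  N8 stuck-at-0: N1=1, N2=0, N3=1, N4=0, N5=0, N6=0, N7=1, N8=0 [stuck-at-0], N9=0, N10=1 → 1 — eliminated
Only N7 stuck-at-1 reproduces the observed 0.

N7 stuck-at-1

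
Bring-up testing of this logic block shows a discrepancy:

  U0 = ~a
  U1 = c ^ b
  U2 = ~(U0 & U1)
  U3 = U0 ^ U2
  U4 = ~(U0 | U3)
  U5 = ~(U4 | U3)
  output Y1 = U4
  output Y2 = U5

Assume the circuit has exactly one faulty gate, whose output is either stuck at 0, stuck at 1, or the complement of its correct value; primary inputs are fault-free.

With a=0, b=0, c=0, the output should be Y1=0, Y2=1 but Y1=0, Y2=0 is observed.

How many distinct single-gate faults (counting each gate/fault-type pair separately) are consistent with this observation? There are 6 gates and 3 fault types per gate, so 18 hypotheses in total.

Fault-free: U0=1, U1=0, U2=1, U3=0, U4=0, U5=1 → Y1=0, Y2=1. Observed Y1=0, Y2=0.
  U0: stuck-at-0, inverted output ✓; others ✗
  U1: stuck-at-1, inverted output ✓; others ✗
  U2: stuck-at-0, inverted output ✓; others ✗
  U3: stuck-at-1, inverted output ✓; others ✗
  U4: none of the 3 fault types match ✗
  U5: stuck-at-0, inverted output ✓; others ✗
Consistent faults: {U0 stuck-at-0, U0 inverted output, U1 stuck-at-1, U1 inverted output, U2 stuck-at-0, U2 inverted output, U3 stuck-at-1, U3 inverted output, U5 stuck-at-0, U5 inverted output} — 10 in all.

10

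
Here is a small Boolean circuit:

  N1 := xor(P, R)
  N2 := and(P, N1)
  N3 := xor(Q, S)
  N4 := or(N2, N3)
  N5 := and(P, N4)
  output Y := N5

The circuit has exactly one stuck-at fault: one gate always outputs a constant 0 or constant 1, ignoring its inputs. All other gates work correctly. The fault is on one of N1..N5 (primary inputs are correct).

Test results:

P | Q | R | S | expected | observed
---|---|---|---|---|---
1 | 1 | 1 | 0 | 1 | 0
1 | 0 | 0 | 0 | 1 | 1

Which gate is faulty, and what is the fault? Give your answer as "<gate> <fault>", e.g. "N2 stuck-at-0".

Fault-free values for test 1 (P=1, Q=1, R=1, S=0): N1=0, N2=0, N3=1, N4=1, N5=1, giving Y=1. Observed 0.
Test 1: faults giving observed 0 are {N3 stuck-at-0, N4 stuck-at-0, N5 stuck-at-0}.
Test 2 (P=1, Q=0, R=0, S=0): fault-free N1=1, N2=1, N3=0, N4=1, N5=1 → 1; observed 1. Eliminates N4 stuck-at-0, N5 stuck-at-0.
Only N3 stuck-at-0 is consistent with every test.

N3 stuck-at-0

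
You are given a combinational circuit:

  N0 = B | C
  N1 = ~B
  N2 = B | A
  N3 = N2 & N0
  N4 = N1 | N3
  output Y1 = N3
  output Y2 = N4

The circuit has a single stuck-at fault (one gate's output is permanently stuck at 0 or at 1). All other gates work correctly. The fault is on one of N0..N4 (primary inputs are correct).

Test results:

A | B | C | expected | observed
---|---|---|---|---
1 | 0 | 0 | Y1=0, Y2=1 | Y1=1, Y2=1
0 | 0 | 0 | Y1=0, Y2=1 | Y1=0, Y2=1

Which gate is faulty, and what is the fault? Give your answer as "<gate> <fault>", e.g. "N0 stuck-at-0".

Fault-free values for test 1 (A=1, B=0, C=0): N0=0, N1=1, N2=1, N3=0, N4=1, giving Y1=0, Y2=1. Observed Y1=1, Y2=1.
Test 1: faults giving observed Y1=1, Y2=1 are {N0 stuck-at-1, N3 stuck-at-1}.
Test 2 (A=0, B=0, C=0): fault-free N0=0, N1=1, N2=0, N3=0, N4=1 → Y1=0, Y2=1; observed Y1=0, Y2=1. Eliminates N3 stuck-at-1.
Only N0 stuck-at-1 is consistent with every test.

N0 stuck-at-1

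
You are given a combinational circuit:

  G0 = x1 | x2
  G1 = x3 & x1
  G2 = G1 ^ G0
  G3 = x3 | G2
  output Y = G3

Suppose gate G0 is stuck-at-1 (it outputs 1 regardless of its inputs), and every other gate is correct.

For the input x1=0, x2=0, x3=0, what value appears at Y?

Propagate with G0 forced: G0=1 [stuck-at-1], G1=0, G2=1, G3=1.
So Y = 1. (Without the fault it would be 0.)

1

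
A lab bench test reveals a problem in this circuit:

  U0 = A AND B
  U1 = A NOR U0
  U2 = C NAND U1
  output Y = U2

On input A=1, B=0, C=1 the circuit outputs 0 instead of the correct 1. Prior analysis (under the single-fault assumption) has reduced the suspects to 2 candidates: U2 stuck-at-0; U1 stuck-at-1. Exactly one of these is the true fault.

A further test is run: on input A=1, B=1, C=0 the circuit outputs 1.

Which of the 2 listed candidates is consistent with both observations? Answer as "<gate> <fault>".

U1 stuck-at-1

Evaluate each candidate on input A=1, B=1, C=0:
  U2 stuck-at-0: U0=1, U1=0, U2=0 [stuck-at-0] → 0 — eliminated
  U1 stuck-at-1: U0=1, U1=1 [stuck-at-1], U2=1 → 1 — matches
Only U1 stuck-at-1 reproduces the observed 1.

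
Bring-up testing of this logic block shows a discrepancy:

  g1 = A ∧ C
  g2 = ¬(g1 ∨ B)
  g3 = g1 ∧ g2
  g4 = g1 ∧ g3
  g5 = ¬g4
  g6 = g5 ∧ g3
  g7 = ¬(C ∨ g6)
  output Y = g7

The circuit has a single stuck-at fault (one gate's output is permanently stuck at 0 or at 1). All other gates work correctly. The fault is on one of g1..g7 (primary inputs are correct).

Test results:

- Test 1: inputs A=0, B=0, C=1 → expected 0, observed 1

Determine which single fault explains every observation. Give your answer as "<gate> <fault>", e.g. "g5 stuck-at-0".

Fault-free values for test 1 (A=0, B=0, C=1): g1=0, g2=1, g3=0, g4=0, g5=1, g6=0, g7=0, giving Y=0. Observed 1.
Test 1: faults giving observed 1 are {g7 stuck-at-1}.
Only g7 stuck-at-1 is consistent with every test.

g7 stuck-at-1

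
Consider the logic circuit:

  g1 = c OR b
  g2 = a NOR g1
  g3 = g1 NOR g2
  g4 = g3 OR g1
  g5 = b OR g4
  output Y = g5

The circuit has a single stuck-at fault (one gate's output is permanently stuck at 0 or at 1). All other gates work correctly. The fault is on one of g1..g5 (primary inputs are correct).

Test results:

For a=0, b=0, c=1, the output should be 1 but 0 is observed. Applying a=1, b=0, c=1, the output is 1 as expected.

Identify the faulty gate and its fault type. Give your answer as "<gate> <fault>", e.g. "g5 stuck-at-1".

g1 stuck-at-0

Fault-free values for test 1 (a=0, b=0, c=1): g1=1, g2=0, g3=0, g4=1, g5=1, giving Y=1. Observed 0.
Test 1: faults giving observed 0 are {g1 stuck-at-0, g4 stuck-at-0, g5 stuck-at-0}.
Test 2 (a=1, b=0, c=1): fault-free g1=1, g2=0, g3=0, g4=1, g5=1 → 1; observed 1. Eliminates g4 stuck-at-0, g5 stuck-at-0.
Only g1 stuck-at-0 is consistent with every test.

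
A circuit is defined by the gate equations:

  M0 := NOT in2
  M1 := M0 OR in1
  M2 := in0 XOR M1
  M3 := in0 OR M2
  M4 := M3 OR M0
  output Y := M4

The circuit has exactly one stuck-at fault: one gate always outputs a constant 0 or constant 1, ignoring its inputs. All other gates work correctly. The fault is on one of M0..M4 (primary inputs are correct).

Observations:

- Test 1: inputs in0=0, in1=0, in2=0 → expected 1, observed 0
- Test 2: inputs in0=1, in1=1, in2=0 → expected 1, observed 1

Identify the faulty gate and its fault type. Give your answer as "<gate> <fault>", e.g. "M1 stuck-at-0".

Fault-free values for test 1 (in0=0, in1=0, in2=0): M0=1, M1=1, M2=1, M3=1, M4=1, giving Y=1. Observed 0.
Test 1: faults giving observed 0 are {M0 stuck-at-0, M4 stuck-at-0}.
Test 2 (in0=1, in1=1, in2=0): fault-free M0=1, M1=1, M2=0, M3=1, M4=1 → 1; observed 1. Eliminates M4 stuck-at-0.
Only M0 stuck-at-0 is consistent with every test.

M0 stuck-at-0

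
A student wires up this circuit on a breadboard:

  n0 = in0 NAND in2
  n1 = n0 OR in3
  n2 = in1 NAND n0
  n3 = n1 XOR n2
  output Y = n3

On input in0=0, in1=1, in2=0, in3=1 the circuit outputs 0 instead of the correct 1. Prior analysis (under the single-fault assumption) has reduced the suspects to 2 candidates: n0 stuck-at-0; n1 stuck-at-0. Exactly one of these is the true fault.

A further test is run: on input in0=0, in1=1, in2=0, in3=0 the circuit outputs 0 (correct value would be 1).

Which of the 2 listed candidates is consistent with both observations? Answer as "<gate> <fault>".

n1 stuck-at-0

Evaluate each candidate on input in0=0, in1=1, in2=0, in3=0:
  n0 stuck-at-0: n0=0 [stuck-at-0], n1=0, n2=1, n3=1 → 1 — eliminated
  n1 stuck-at-0: n0=1, n1=0 [stuck-at-0], n2=0, n3=0 → 0 — matches
Only n1 stuck-at-0 reproduces the observed 0.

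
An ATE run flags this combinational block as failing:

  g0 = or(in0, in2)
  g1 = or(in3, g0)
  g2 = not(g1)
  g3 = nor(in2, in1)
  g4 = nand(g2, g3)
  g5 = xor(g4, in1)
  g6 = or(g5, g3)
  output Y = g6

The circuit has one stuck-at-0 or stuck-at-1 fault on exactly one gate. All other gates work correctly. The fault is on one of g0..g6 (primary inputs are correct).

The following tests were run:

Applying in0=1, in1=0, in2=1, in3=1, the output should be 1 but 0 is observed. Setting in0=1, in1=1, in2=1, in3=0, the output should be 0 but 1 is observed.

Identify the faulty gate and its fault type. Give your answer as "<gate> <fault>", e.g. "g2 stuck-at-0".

Fault-free values for test 1 (in0=1, in1=0, in2=1, in3=1): g0=1, g1=1, g2=0, g3=0, g4=1, g5=1, g6=1, giving Y=1. Observed 0.
Test 1: faults giving observed 0 are {g4 stuck-at-0, g5 stuck-at-0, g6 stuck-at-0}.
Test 2 (in0=1, in1=1, in2=1, in3=0): fault-free g0=1, g1=1, g2=0, g3=0, g4=1, g5=0, g6=0 → 0; observed 1. Eliminates g5 stuck-at-0, g6 stuck-at-0.
Only g4 stuck-at-0 is consistent with every test.

g4 stuck-at-0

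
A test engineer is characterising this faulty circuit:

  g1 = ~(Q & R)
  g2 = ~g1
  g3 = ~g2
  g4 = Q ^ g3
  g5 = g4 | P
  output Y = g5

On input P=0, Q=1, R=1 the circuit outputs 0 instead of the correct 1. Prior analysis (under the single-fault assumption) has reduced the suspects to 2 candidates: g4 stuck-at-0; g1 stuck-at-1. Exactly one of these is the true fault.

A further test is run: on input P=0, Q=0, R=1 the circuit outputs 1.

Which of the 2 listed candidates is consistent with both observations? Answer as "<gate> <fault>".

Evaluate each candidate on input P=0, Q=0, R=1:
  g4 stuck-at-0: g1=1, g2=0, g3=1, g4=0 [stuck-at-0], g5=0 → 0 — eliminated
  g1 stuck-at-1: g1=1 [stuck-at-1], g2=0, g3=1, g4=1, g5=1 → 1 — matches
Only g1 stuck-at-1 reproduces the observed 1.

g1 stuck-at-1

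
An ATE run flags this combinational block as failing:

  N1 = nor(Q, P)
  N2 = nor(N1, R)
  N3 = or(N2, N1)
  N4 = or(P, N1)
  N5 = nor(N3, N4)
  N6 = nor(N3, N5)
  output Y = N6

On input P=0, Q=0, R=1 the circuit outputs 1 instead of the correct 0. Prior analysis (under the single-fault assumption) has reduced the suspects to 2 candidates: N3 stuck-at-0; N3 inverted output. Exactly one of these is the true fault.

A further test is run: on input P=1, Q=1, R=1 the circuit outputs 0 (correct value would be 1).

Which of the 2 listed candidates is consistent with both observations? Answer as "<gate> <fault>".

Evaluate each candidate on input P=1, Q=1, R=1:
  N3 stuck-at-0: N1=0, N2=0, N3=0 [stuck-at-0], N4=1, N5=0, N6=1 → 1 — eliminated
  N3 inverted output: N1=0, N2=0, N3=1 [inverted output], N4=1, N5=0, N6=0 → 0 — matches
Only N3 inverted output reproduces the observed 0.

N3 inverted output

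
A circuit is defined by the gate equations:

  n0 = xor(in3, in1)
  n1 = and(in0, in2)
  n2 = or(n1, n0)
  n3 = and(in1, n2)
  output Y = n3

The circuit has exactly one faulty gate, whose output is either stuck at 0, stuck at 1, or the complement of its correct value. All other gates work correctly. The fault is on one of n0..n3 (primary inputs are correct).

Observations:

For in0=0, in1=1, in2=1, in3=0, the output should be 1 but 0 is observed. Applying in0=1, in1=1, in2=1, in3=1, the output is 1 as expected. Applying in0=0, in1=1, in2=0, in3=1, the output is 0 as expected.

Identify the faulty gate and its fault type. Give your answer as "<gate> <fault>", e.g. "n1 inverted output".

Fault-free values for test 1 (in0=0, in1=1, in2=1, in3=0): n0=1, n1=0, n2=1, n3=1, giving Y=1. Observed 0.
Test 1: faults giving observed 0 are {n0 stuck-at-0, n0 inverted output, n2 stuck-at-0, n2 inverted output, n3 stuck-at-0, n3 inverted output}.
Test 2 (in0=1, in1=1, in2=1, in3=1): fault-free n0=0, n1=1, n2=1, n3=1 → 1; observed 1. Eliminates n2 stuck-at-0, n2 inverted output, n3 stuck-at-0, n3 inverted output.
Test 3 (in0=0, in1=1, in2=0, in3=1): fault-free n0=0, n1=0, n2=0, n3=0 → 0; observed 0. Eliminates n0 inverted output.
Only n0 stuck-at-0 is consistent with every test.

n0 stuck-at-0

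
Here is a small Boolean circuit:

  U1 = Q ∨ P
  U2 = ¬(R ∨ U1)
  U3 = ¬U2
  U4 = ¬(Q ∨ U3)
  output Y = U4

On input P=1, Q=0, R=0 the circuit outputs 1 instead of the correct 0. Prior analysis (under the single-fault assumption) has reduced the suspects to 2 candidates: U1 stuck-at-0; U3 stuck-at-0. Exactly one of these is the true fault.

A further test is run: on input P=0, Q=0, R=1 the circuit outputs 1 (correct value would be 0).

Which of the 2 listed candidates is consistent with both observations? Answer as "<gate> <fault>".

U3 stuck-at-0

Evaluate each candidate on input P=0, Q=0, R=1:
  U1 stuck-at-0: U1=0 [stuck-at-0], U2=0, U3=1, U4=0 → 0 — eliminated
  U3 stuck-at-0: U1=0, U2=0, U3=0 [stuck-at-0], U4=1 → 1 — matches
Only U3 stuck-at-0 reproduces the observed 1.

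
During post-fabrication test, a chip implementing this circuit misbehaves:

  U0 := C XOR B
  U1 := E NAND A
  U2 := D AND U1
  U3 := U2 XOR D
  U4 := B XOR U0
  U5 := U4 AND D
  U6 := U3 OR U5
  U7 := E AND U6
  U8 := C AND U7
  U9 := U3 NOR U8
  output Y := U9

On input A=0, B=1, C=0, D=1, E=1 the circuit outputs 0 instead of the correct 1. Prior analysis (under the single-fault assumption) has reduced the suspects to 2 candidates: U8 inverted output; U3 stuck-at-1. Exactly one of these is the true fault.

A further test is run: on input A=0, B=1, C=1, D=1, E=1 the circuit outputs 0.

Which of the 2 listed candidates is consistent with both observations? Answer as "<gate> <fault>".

U3 stuck-at-1

Evaluate each candidate on input A=0, B=1, C=1, D=1, E=1:
  U8 inverted output: U0=0, U1=1, U2=1, U3=0, U4=1, U5=1, U6=1, U7=1, U8=0 [inverted output], U9=1 → 1 — eliminated
  U3 stuck-at-1: U0=0, U1=1, U2=1, U3=1 [stuck-at-1], U4=1, U5=1, U6=1, U7=1, U8=1, U9=0 → 0 — matches
Only U3 stuck-at-1 reproduces the observed 0.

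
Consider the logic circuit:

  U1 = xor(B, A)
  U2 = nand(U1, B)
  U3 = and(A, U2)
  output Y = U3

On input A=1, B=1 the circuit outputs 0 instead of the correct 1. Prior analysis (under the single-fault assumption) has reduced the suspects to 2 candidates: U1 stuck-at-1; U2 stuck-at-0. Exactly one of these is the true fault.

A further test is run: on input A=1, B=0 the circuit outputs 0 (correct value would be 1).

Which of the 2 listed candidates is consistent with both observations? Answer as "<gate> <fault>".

U2 stuck-at-0

Evaluate each candidate on input A=1, B=0:
  U1 stuck-at-1: U1=1 [stuck-at-1], U2=1, U3=1 → 1 — eliminated
  U2 stuck-at-0: U1=1, U2=0 [stuck-at-0], U3=0 → 0 — matches
Only U2 stuck-at-0 reproduces the observed 0.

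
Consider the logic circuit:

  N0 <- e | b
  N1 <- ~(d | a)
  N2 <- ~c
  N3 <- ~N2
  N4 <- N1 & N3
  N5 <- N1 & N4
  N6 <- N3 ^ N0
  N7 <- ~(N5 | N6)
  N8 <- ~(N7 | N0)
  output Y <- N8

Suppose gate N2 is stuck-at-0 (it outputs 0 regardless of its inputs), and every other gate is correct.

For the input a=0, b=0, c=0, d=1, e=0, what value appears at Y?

1

Propagate with N2 forced: N0=0, N1=0, N2=0 [stuck-at-0], N3=1, N4=0, N5=0, N6=1, N7=0, N8=1.
So Y = 1. (Without the fault it would be 0.)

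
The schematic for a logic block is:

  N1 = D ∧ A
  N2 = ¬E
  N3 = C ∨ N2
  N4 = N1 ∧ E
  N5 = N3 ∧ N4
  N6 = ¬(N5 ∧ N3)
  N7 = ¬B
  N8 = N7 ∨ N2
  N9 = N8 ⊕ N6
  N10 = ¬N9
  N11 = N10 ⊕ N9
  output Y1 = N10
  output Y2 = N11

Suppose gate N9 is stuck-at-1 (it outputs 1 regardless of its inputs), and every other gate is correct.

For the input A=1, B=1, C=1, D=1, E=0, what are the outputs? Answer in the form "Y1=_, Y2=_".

Propagate with N9 forced: N1=1, N2=1, N3=1, N4=0, N5=0, N6=1, N7=0, N8=1, N9=1 [stuck-at-1], N10=0, N11=1.
So the outputs are Y1=0, Y2=1. (Without the fault they would be Y1=1, Y2=1.)

Y1=0, Y2=1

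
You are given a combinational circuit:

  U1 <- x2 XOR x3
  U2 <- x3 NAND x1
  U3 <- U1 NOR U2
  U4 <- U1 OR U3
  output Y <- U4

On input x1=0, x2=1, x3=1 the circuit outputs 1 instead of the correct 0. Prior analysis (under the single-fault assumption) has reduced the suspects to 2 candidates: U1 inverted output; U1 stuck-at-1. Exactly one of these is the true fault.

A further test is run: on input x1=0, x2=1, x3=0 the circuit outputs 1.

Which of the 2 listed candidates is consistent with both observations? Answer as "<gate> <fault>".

Evaluate each candidate on input x1=0, x2=1, x3=0:
  U1 inverted output: U1=0 [inverted output], U2=1, U3=0, U4=0 → 0 — eliminated
  U1 stuck-at-1: U1=1 [stuck-at-1], U2=1, U3=0, U4=1 → 1 — matches
Only U1 stuck-at-1 reproduces the observed 1.

U1 stuck-at-1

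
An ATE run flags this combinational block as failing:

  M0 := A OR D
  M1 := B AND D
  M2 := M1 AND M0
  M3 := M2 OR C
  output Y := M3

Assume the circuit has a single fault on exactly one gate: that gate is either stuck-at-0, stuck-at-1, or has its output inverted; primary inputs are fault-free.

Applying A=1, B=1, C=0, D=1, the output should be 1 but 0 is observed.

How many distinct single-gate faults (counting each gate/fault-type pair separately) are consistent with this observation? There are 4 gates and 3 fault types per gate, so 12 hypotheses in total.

8

Fault-free: M0=1, M1=1, M2=1, M3=1 → 1. Observed 0.
  M0 stuck-at-0: output 0 ✓
  M0 stuck-at-1: output 1 ✗
  M0 inverted output: output 0 ✓
  M1 stuck-at-0: output 0 ✓
  M1 stuck-at-1: output 1 ✗
  M1 inverted output: output 0 ✓
  M2 stuck-at-0: output 0 ✓
  M2 stuck-at-1: output 1 ✗
  M2 inverted output: output 0 ✓
  M3 stuck-at-0: output 0 ✓
  M3 stuck-at-1: output 1 ✗
  M3 inverted output: output 0 ✓
Consistent faults: {M0 stuck-at-0, M0 inverted output, M1 stuck-at-0, M1 inverted output, M2 stuck-at-0, M2 inverted output, M3 stuck-at-0, M3 inverted output} — 8 in all.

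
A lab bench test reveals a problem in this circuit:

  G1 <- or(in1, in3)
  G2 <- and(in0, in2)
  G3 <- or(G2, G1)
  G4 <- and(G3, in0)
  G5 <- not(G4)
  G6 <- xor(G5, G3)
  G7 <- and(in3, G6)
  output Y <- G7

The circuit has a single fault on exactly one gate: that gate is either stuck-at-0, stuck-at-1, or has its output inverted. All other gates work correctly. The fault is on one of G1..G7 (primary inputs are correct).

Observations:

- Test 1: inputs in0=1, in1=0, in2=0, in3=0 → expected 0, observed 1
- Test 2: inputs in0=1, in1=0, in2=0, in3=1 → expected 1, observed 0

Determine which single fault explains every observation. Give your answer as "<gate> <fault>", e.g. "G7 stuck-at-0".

Fault-free values for test 1 (in0=1, in1=0, in2=0, in3=0): G1=0, G2=0, G3=0, G4=0, G5=1, G6=1, G7=0, giving Y=0. Observed 1.
Test 1: faults giving observed 1 are {G7 stuck-at-1, G7 inverted output}.
Test 2 (in0=1, in1=0, in2=0, in3=1): fault-free G1=1, G2=0, G3=1, G4=1, G5=0, G6=1, G7=1 → 1; observed 0. Eliminates G7 stuck-at-1.
Only G7 inverted output is consistent with every test.

G7 inverted output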